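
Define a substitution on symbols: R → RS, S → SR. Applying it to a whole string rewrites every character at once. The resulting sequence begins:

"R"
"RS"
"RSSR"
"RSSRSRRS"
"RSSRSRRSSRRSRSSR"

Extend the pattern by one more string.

RSSRSRRSSRRSRSSRSRRSRSSRRSSRSRRS

Applying the rule to each of the 16 symbols of RSSRSRRSSRRSRSSR gives the pieces RS SR SR RS SR RS RS SR SR RS RS SR RS SR SR RS, which concatenate to the answer.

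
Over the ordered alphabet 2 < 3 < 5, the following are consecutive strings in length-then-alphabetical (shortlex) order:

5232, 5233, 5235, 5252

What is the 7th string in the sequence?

5322

Advancing 3 positions from 5252 through 5252 → 5253 → 5255 reaches term 7.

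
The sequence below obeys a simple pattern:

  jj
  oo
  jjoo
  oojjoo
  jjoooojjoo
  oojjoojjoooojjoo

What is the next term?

jjoooojjoooojjoojjoooojjoo

Each term (from the third on) is the two preceding terms concatenated in order: term 3 = jj·oo = jjoo.
So term 7 is jjoooojjoo·oojjoojjoooojjoo.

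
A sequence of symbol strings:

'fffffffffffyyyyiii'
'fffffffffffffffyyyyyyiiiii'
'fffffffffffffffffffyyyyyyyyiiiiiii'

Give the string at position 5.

Each string has the form f^{4n+3} y^{2n} i^{2n-1}, where the shown terms are n = 2, 3, 4.
At n = 6 the blocks have lengths 27, 12, 11.

fffffffffffffffffffffffffffyyyyyyyyyyyyiiiiiiiiiii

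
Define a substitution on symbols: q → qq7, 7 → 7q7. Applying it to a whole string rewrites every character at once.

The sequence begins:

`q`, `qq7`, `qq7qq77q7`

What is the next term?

qq7qq77q7qq7qq77q77q7qq77q7

Apply φ to qq7qq77q7 symbol by symbol: q→qq7, q→qq7, 7→7q7, q→qq7, q→qq7, 7→7q7, 7→7q7, q→qq7, 7→7q7; joined: qq7 qq7 7q7 qq7 qq7 7q7 7q7 qq7 7q7.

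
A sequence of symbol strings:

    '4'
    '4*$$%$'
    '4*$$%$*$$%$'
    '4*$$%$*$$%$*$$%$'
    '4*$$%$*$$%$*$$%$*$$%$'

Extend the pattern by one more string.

4*$$%$*$$%$*$$%$*$$%$*$$%$

The strings grow by a fixed suffix *$$%$ each time.
So the next term is 4*$$%$*$$%$*$$%$*$$%$·*$$%$.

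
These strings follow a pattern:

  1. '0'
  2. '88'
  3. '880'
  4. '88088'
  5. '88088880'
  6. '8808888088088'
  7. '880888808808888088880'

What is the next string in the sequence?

8808888088088880888808808888088088

From term 3 onward, concatenate the last term with the second-to-last: 88·0 = 880, 880·88 = 88088, …
The next term joins 880888808808888088880 and 8808888088088.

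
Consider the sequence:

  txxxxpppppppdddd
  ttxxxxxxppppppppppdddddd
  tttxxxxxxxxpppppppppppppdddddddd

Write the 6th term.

The n-th term is n-1 t's then 2n x's then 3n+1 p's then 2n d's, where the shown terms are n = 2, 3, 4.
Setting n = 7 gives 6, 14, 22, 14 characters in each block.

ttttttxxxxxxxxxxxxxxppppppppppppppppppppppdddddddddddddd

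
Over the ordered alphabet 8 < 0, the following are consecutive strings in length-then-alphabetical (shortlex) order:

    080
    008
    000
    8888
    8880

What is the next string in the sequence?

Find the rightmost character of 8880 below 0, bump it to the next letter, and reset everything to its right to 8.

8808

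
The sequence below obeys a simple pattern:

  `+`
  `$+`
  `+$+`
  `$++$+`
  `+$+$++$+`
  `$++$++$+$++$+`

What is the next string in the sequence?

Each term (from the third on) is the two preceding terms concatenated in order: term 3 = +·$+ = +$+.
Continuing: +$+$++$+ · $++$++$+$++$+ gives term 7.

+$+$++$+$++$++$+$++$+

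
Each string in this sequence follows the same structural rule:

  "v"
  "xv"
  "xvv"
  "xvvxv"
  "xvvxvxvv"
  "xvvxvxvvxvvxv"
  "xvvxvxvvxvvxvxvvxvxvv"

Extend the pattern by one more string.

xvvxvxvvxvvxvxvvxvxvvxvvxvxvvxvvxv

This is a Fibonacci-style word recurrence s(k) = s(k−1)·s(k−2): e.g. xv·v = xvv.
Continuing: xvvxvxvvxvvxvxvvxvxvv · xvvxvxvvxvvxv gives term 8.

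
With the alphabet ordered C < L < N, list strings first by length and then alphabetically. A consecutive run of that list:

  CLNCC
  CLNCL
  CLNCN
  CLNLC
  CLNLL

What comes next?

Find the rightmost character of CLNLL below N, bump it to the next letter, and reset everything to its right to C.

CLNLN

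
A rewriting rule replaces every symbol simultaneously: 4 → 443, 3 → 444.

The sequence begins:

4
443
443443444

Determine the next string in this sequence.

Rewriting each symbol of 443443444: 4→443, 4→443, 3→444, 4→443, 4→443, 3→444, 4→443, 4→443, 4→443, which concatenates to 443 443 444 443 443 444 443 443 443.

443443444443443444443443443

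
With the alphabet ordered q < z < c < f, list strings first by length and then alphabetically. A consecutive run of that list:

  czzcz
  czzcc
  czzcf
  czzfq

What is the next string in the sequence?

czzfz

The successor of czzfq increments the rightmost position that isn't already f and resets every position after it to q.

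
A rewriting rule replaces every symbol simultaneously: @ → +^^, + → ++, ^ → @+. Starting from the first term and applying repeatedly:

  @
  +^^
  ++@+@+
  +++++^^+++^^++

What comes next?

Rewriting the 14 symbols of +++++^^+++^^++ one by one yields ++ ++ ++ ++ ++ @+ @+ ++ ++ ++ @+ @+ ++ ++; concatenated:

++++++++++@+@+++++++@+@+++++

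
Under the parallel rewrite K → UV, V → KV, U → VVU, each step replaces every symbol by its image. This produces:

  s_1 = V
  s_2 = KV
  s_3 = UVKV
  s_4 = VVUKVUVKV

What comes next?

Expanding VVUKVUVKV: V→KV, V→KV, U→VVU, K→UV, V→KV, U→VVU, V→KV, K→UV, V→KV. Concatenated: KV KV VVU UV KV VVU KV UV KV.

KVKVVVUUVKVVVUKVUVKV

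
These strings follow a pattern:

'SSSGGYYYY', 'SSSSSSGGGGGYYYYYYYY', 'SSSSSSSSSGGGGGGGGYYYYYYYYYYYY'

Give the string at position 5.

Term n consists of 3n S's, followed by 3n-1 G's, followed by 4n Y's (n = 1, 2, …).
Setting n = 5 gives 15, 14, 20 characters in each block.

SSSSSSSSSSSSSSSGGGGGGGGGGGGGGYYYYYYYYYYYYYYYYYYYY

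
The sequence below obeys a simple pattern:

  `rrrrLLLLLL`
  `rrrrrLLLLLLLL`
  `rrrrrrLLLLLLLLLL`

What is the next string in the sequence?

Term n consists of n+1 r's, followed by 2n L's, where the shown terms are n = 3, 4, 5.
For the next term, n = 6, so the run lengths are 7, 12.

rrrrrrrLLLLLLLLLLLL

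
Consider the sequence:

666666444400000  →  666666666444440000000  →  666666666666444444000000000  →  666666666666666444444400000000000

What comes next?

Term n consists of 3n 6's, followed by n+2 4's, followed by 2n+1 0's, where the shown terms are n = 2, 3, 4, 5.
At n = 6 the blocks have lengths 18, 8, 13.

666666666666666666444444440000000000000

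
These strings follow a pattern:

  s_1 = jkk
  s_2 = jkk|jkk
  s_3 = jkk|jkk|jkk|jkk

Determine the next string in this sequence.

Every step duplicates the string with '|' between the halves.
One more doubling of jkk|jkk|jkk|jkk gives the answer.

jkk|jkk|jkk|jkk|jkk|jkk|jkk|jkk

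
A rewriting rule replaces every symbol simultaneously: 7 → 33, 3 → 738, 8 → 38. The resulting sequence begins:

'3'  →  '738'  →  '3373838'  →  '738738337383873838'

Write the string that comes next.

Applying the rule to each of the 18 symbols of 738738337383873838 gives the pieces 33 738 38 33 738 38 738 738 33 738 38 738 38 33 738 38 738 38, which concatenate to the answer.

33738383373838738738337383873838337383873838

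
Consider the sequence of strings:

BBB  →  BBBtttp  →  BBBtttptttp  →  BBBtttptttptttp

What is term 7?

BBBtttptttptttptttptttptttp

Each term is the previous one with tttp appended.
From BBBtttptttptttp, 3 further steps: BBBtttptttptttp → BBBtttptttptttptttp → BBBtttptttptttptttptttp → (answer).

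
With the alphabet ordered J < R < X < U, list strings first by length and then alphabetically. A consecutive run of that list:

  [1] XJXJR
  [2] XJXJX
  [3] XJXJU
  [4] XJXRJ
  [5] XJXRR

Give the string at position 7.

Advancing 2 positions from XJXRR through XJXRR → XJXRX reaches term 7.

XJXRU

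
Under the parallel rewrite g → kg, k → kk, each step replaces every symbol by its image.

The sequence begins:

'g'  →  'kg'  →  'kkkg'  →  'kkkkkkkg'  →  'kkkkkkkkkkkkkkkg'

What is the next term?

φ(kkkkkkkkkkkkkkkg) expands symbol-by-symbol to kk kk kk kk kk kk kk kk kk kk kk kk kk kk kk kg; joining the 16 pieces gives the next term.

kkkkkkkkkkkkkkkkkkkkkkkkkkkkkkkg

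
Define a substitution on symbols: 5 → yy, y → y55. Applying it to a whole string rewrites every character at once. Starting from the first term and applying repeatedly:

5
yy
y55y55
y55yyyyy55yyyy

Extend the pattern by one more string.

y55yyyyy55y55y55y55y55yyyyy55y55y55y55

φ(y55yyyyy55yyyy) expands symbol-by-symbol to y55 yy yy y55 y55 y55 y55 y55 yy yy y55 y55 y55 y55; joining the 14 pieces gives the next term.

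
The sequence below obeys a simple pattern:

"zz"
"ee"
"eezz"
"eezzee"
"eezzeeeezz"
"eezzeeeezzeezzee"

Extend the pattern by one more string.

Each term (from the third on) is the previous term followed by the one before it: term 3 = ee·zz = eezz.
So term 7 is eezzeeeezzeezzee·eezzeeeezz.

eezzeeeezzeezzeeeezzeeeezz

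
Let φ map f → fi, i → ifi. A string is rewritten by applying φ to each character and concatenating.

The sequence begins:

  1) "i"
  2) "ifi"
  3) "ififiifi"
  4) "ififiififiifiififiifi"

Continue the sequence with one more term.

ififiififiifiififiififiifiififiifiififiififiifiififiifi

Replace each of the 21 characters of ififiififiifiififiifi in place — ifi fi ifi fi ifi ifi fi ifi fi ifi ifi fi ifi ifi fi ifi fi ifi ifi fi ifi — and concatenate.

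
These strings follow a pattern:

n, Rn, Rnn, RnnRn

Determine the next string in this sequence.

RnnRnRnn

Each term (from the third on) is the previous term followed by the one before it: term 3 = Rn·n = Rnn.
So term 5 is RnnRn·Rnn.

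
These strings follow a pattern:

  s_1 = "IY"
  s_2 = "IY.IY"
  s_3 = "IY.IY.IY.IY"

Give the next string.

s(k+1) = s(k)·.·s(k) — each term doubles the last with '.' between the halves.
Doubling IY.IY.IY.IY with '.' between the halves:

IY.IY.IY.IY.IY.IY.IY.IY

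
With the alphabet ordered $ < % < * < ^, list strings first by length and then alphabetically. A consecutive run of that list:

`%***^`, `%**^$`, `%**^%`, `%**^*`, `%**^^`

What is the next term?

%*^$$

The successor of %**^^ increments the rightmost position that isn't already ^ and resets every position after it to $.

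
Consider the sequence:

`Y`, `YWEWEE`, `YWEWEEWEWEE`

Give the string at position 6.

YWEWEEWEWEEWEWEEWEWEEWEWEE

Each term is the previous one with WEWEE appended.
From YWEWEEWEWEE, 3 further steps: YWEWEEWEWEE → YWEWEEWEWEEWEWEE → YWEWEEWEWEEWEWEEWEWEE → (answer).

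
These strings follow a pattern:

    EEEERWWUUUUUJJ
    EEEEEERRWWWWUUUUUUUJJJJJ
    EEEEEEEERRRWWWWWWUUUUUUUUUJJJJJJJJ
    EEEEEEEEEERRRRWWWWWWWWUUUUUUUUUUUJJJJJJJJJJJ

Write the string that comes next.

EEEEEEEEEEEERRRRRWWWWWWWWWWUUUUUUUUUUUUUJJJJJJJJJJJJJJ

Each string has the form E^{2n+2} R^{n} W^{2n} U^{2n+3} J^{3n-1} (n = 1, 2, …).
For the next term, n = 5, so the run lengths are 12, 5, 10, 13, 14.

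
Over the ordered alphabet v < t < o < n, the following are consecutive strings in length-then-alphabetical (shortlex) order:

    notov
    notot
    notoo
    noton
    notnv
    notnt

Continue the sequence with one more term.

Find the rightmost character of notnt below n, bump it to the next letter, and reset everything to its right to v.

notno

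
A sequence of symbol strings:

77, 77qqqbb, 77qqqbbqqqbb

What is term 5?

77qqqbbqqqbbqqqbbqqqbb

Each term is the previous one with qqqbb appended.
From 77qqqbbqqqbb, 2 further steps: 77qqqbbqqqbb → 77qqqbbqqqbbqqqbb → (answer).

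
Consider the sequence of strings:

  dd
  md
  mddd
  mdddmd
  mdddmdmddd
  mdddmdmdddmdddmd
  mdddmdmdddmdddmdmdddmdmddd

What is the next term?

From term 3 onward, concatenate the last term with the second-to-last: md·dd = mddd, mddd·md = mdddmd, …
The next term joins mdddmdmdddmdddmdmdddmdmddd and mdddmdmdddmdddmd.

mdddmdmdddmdddmdmdddmdmdddmdddmdmdddmdddmd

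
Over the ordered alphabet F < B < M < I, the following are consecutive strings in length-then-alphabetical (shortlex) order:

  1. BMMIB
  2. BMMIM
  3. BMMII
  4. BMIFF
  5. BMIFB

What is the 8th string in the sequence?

Continuing the enumeration 3 steps past BMIFB: BMIFB → BMIFM → BMIFI → (answer).

BMIBF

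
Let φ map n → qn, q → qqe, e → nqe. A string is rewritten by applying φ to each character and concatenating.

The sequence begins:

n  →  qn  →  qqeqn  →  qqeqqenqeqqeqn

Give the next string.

Applying the rule to each of the 14 symbols of qqeqqenqeqqeqn gives the pieces qqe qqe nqe qqe qqe nqe qn qqe nqe qqe qqe nqe qqe qn, which concatenate to the answer.

qqeqqenqeqqeqqenqeqnqqenqeqqeqqenqeqqeqn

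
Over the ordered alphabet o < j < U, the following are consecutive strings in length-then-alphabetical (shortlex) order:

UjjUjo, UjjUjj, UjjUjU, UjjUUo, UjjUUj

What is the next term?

Find the rightmost character of UjjUUj below U, bump it to the next letter, and reset everything to its right to o.

UjjUUU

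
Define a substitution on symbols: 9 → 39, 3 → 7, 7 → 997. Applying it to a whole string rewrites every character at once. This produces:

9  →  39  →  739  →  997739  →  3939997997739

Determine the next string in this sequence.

φ(3939997997739) expands symbol-by-symbol to 7 39 7 39 39 39 997 39 39 997 997 7 39; joining the 13 pieces gives the next term.

73973939399973939997997739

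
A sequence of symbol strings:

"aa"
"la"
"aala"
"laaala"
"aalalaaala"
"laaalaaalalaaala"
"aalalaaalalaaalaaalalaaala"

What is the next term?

laaalaaalalaaalaaalalaaalalaaalaaalalaaala

Each term (from the third on) is the two preceding terms concatenated in order: term 3 = aa·la = aala.
Continuing: laaalaaalalaaala · aalalaaalalaaalaaalalaaala gives term 8.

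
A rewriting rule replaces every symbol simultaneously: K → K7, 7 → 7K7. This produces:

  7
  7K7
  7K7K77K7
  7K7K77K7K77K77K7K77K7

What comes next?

Applying the rule to each of the 21 symbols of 7K7K77K7K77K77K7K77K7 gives the pieces 7K7 K7 7K7 K7 7K7 7K7 K7 7K7 K7 7K7 7K7 K7 7K7 7K7 K7 7K7 K7 7K7 7K7 K7 7K7, which concatenate to the answer.

7K7K77K7K77K77K7K77K7K77K77K7K77K77K7K77K7K77K77K7K77K7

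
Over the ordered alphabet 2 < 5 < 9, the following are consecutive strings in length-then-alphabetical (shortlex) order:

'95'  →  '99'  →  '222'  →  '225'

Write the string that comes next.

The successor of 225 increments the rightmost position that isn't already 9 and resets every position after it to 2.

229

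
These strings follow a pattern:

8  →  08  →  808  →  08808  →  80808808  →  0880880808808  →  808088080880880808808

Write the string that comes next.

0880880808808808088080880880808808

From term 3 onward, concatenate the second-to-last term with the last: 8·08 = 808, 08·808 = 08808, …
Continuing: 0880880808808 · 808088080880880808808 gives term 8.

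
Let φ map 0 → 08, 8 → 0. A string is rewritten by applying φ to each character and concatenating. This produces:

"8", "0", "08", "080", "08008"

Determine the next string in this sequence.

08008080

Apply φ to 08008 symbol by symbol: 0→08, 8→0, 0→08, 0→08, 8→0; joined: 08 0 08 08 0.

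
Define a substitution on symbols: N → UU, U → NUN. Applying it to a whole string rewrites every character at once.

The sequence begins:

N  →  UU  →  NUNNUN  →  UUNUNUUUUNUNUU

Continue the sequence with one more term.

Applying the rule to each of the 14 symbols of UUNUNUUUUNUNUU gives the pieces NUN NUN UU NUN UU NUN NUN NUN NUN UU NUN UU NUN NUN, which concatenate to the answer.

NUNNUNUUNUNUUNUNNUNNUNNUNUUNUNUUNUNNUN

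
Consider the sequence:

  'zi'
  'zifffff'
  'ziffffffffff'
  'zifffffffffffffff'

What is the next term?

ziffffffffffffffffffff

Every step adds fffff to the end: s(k+1) = s(k)·fffff.
So the next term is zifffffffffffffff·fffff.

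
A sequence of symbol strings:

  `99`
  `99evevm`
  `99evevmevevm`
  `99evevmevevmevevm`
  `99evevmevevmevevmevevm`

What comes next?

99evevmevevmevevmevevmevevm

The strings grow by a fixed suffix evevm each time.
So the next term is 99evevmevevmevevmevevm·evevm.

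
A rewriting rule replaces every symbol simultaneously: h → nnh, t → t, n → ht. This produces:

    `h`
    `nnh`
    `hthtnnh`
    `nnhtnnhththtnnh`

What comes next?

Rewriting the 15 symbols of nnhtnnhththtnnh one by one yields ht ht nnh t ht ht nnh t nnh t nnh t ht ht nnh; concatenated:

hthtnnhththtnnhtnnhtnnhththtnnh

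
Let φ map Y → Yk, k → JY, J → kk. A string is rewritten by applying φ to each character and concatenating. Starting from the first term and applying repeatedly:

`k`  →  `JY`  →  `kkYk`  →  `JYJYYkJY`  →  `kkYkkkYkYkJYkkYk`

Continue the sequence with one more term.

Rewriting the 16 symbols of kkYkkkYkYkJYkkYk one by one yields JY JY Yk JY JY JY Yk JY Yk JY kk Yk JY JY Yk JY; concatenated:

JYJYYkJYJYJYYkJYYkJYkkYkJYJYYkJY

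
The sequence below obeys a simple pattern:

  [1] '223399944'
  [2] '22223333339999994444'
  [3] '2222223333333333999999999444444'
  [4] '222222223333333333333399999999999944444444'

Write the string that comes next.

The n-th term is 2n 2's then 4n-2 3's then 3n 9's then 2n 4's (n = 1, 2, …).
Setting n = 5 gives 10, 18, 15, 10 characters in each block.

22222222223333333333333333339999999999999994444444444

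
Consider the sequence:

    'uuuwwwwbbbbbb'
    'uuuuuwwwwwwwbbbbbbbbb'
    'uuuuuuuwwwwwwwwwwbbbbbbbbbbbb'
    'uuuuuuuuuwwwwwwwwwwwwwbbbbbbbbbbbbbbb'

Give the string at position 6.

The n-th term is 2n-1 u's then 3n-2 w's then 3n b's, where the shown terms are n = 2, 3, 4, 5.
Setting n = 7 gives 13, 19, 21 characters in each block.

uuuuuuuuuuuuuwwwwwwwwwwwwwwwwwwwbbbbbbbbbbbbbbbbbbbbb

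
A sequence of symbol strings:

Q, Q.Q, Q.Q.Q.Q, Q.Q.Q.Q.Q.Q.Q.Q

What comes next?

s(k+1) = s(k)·.·s(k) — each term doubles the last with '.' between the halves.
One more doubling of Q.Q.Q.Q.Q.Q.Q.Q gives the answer.

Q.Q.Q.Q.Q.Q.Q.Q.Q.Q.Q.Q.Q.Q.Q.Q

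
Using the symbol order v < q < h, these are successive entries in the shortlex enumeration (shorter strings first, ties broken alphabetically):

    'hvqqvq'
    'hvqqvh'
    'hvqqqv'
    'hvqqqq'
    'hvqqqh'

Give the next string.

The successor of hvqqqh increments the rightmost position that isn't already h and resets every position after it to v.

hvqqhv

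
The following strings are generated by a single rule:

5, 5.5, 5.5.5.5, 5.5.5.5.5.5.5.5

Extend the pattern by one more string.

Every step duplicates the string with '.' between the halves.
Doubling 5.5.5.5.5.5.5.5 with '.' between the halves:

5.5.5.5.5.5.5.5.5.5.5.5.5.5.5.5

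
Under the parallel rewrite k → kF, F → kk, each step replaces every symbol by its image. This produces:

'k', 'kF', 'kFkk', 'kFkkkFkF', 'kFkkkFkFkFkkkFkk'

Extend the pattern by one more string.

φ(kFkkkFkFkFkkkFkk) expands symbol-by-symbol to kF kk kF kF kF kk kF kk kF kk kF kF kF kk kF kF; joining the 16 pieces gives the next term.

kFkkkFkFkFkkkFkkkFkkkFkFkFkkkFkF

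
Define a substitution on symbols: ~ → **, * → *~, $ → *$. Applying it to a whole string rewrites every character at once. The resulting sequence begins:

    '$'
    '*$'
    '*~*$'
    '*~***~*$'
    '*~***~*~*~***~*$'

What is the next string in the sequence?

φ(*~***~*~*~***~*$) expands symbol-by-symbol to *~ ** *~ *~ *~ ** *~ ** *~ ** *~ *~ *~ ** *~ *$; joining the 16 pieces gives the next term.

*~***~*~*~***~***~***~*~*~***~*$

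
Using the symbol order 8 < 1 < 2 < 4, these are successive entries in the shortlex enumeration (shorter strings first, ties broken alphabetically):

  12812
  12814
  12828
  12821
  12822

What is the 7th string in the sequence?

12848

Advancing 2 positions from 12822 through 12822 → 12824 reaches term 7.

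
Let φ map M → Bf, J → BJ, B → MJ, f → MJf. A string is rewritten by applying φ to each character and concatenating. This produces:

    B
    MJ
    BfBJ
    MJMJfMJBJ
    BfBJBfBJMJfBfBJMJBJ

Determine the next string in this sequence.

MJMJfMJBJMJMJfMJBJBfBJMJfMJMJfMJBJBfBJMJBJ

Replace each of the 19 characters of BfBJBfBJMJfBfBJMJBJ in place — MJ MJf MJ BJ MJ MJf MJ BJ Bf BJ MJf MJ MJf MJ BJ Bf BJ MJ BJ — and concatenate.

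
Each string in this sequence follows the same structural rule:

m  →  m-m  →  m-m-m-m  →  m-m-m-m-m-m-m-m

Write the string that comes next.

m-m-m-m-m-m-m-m-m-m-m-m-m-m-m-m

Each string is two copies of the previous one joined by '-'.
One more doubling of m-m-m-m-m-m-m-m gives the answer.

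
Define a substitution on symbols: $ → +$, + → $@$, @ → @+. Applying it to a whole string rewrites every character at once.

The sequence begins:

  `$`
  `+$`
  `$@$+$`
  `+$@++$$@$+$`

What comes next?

$@$+$@+$@$$@$+$+$@++$$@$+$

Rewriting each symbol of +$@++$$@$+$: +→$@$, $→+$, @→@+, +→$@$, +→$@$, $→+$, $→+$, @→@+, $→+$, +→$@$, $→+$, which concatenates to $@$ +$ @+ $@$ $@$ +$ +$ @+ +$ $@$ +$.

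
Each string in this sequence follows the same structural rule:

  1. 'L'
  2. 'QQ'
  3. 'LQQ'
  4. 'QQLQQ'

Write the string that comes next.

LQQQQLQQ

Each term (from the third on) is the two preceding terms concatenated in order: term 3 = L·QQ = LQQ.
The next term joins LQQ and QQLQQ.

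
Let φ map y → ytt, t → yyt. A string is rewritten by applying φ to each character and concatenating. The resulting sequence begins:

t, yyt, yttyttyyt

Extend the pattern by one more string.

yttyytyytyttyytyytyttyttyyt

Expanding yttyttyyt: y→ytt, t→yyt, t→yyt, y→ytt, t→yyt, t→yyt, y→ytt, y→ytt, t→yyt. Concatenated: ytt yyt yyt ytt yyt yyt ytt ytt yyt.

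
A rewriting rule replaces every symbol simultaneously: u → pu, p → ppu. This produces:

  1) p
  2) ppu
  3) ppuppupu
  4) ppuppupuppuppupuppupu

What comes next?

φ(ppuppupuppuppupuppupu) expands symbol-by-symbol to ppu ppu pu ppu ppu pu ppu pu ppu ppu pu ppu ppu pu ppu pu ppu ppu pu ppu pu; joining the 21 pieces gives the next term.

ppuppupuppuppupuppupuppuppupuppuppupuppupuppuppupuppupu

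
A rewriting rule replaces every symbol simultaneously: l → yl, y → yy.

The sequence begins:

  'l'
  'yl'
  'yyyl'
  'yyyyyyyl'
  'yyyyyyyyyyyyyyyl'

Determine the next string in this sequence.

Rewriting the 16 symbols of yyyyyyyyyyyyyyyl one by one yields yy yy yy yy yy yy yy yy yy yy yy yy yy yy yy yl; concatenated:

yyyyyyyyyyyyyyyyyyyyyyyyyyyyyyyl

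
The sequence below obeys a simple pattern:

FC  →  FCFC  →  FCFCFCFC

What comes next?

Each string is two copies of the previous one concatenated.
One more doubling of FCFCFCFC gives the answer.

FCFCFCFCFCFCFCFC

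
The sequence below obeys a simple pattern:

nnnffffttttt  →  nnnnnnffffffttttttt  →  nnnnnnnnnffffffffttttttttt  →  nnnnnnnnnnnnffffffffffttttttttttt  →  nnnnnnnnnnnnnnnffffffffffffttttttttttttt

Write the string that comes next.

Each string has the form n^{3n} f^{2n+2} t^{2n+3} (n = 1, 2, …).
Setting n = 6 gives 18, 14, 15 characters in each block.

nnnnnnnnnnnnnnnnnnffffffffffffffttttttttttttttt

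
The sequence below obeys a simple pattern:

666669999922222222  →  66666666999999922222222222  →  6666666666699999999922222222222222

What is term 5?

66666666666666666999999999999922222222222222222222

Each string has the form 6^{3n-1} 9^{2n+1} 2^{3n+2}, where the shown terms are n = 2, 3, 4.
For term 5, n = 6, so the run lengths are 17, 13, 20.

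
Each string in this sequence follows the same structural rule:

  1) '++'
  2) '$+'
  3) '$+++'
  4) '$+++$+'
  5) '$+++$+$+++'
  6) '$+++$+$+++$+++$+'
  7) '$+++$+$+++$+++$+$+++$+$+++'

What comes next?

This is a Fibonacci-style word recurrence s(k) = s(k−1)·s(k−2): e.g. $+·++ = $+++.
Continuing: $+++$+$+++$+++$+$+++$+$+++ · $+++$+$+++$+++$+ gives term 8.

$+++$+$+++$+++$+$+++$+$+++$+++$+$+++$+++$+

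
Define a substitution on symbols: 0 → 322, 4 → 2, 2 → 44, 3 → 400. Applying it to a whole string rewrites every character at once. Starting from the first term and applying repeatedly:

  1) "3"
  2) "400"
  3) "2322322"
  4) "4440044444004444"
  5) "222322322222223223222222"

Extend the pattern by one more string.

Rewriting the 24 symbols of 222322322222223223222222 one by one yields 44 44 44 400 44 44 400 44 44 44 44 44 44 44 400 44 44 400 44 44 44 44 44 44; concatenated:

4444444004444400444444444444444004444400444444444444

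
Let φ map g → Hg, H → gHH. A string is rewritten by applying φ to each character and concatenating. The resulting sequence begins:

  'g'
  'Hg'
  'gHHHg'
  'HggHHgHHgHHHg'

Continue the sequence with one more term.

Replace each of the 13 characters of HggHHgHHgHHHg in place — gHH Hg Hg gHH gHH Hg gHH gHH Hg gHH gHH gHH Hg — and concatenate.

gHHHgHggHHgHHHggHHgHHHggHHgHHgHHHg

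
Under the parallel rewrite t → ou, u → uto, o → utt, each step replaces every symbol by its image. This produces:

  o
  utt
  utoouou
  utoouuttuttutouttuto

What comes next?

Rewriting the 20 symbols of utoouuttuttutouttuto one by one yields uto ou utt utt uto uto ou ou uto ou ou uto ou utt uto ou ou uto ou utt; concatenated:

utoouuttuttutoutoououutoououutoouuttutoououutoouutt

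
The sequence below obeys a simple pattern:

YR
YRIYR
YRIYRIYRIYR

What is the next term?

YRIYRIYRIYRIYRIYRIYRIYR

s(k+1) = s(k)·I·s(k) — each term doubles the last with 'I' between the halves.
So the next term is two copies of YRIYRIYRIYR with 'I' between the halves.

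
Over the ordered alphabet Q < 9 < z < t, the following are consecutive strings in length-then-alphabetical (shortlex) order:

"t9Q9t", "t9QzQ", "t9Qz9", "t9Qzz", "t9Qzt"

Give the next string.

t9QtQ

Treat t9Qzt as a base-4 numeral over the given alphabet and add one, carrying through any trailing t's.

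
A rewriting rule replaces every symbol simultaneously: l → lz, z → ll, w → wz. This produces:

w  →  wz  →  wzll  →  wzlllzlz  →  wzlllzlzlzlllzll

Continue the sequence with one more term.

φ(wzlllzlzlzlllzll) expands symbol-by-symbol to wz ll lz lz lz ll lz ll lz ll lz lz lz ll lz lz; joining the 16 pieces gives the next term.

wzlllzlzlzlllzlllzlllzlzlzlllzlz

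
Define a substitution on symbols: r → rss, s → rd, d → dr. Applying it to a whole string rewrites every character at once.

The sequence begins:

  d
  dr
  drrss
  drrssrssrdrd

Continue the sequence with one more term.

Apply φ to drrssrssrdrd symbol by symbol: d→dr, r→rss, r→rss, s→rd, s→rd, r→rss, s→rd, s→rd, r→rss, d→dr, r→rss, d→dr; joined: dr rss rss rd rd rss rd rd rss dr rss dr.

drrssrssrdrdrssrdrdrssdrrssdr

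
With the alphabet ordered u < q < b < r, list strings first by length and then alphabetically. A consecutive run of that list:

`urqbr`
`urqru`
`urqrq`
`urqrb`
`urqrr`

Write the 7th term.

urbuq

Continuing the enumeration 2 steps past urqrr: urqrr → urbuu → (answer).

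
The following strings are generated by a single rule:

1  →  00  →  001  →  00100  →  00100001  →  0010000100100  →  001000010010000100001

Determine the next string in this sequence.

Each term (from the third on) is the previous term followed by the one before it: term 3 = 00·1 = 001.
The next term joins 001000010010000100001 and 0010000100100.

0010000100100001000010010000100100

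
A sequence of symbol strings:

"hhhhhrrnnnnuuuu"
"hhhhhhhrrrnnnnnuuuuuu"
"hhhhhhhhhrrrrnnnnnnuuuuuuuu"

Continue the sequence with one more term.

Reading off run lengths: h runs 5, 7, 9; r runs 2, 3, 4; n runs 4, 5, 6; u runs 4, 6, 8 — each is linear in n, where the shown terms are n = 2, 3, 4.
Setting n = 5 gives 11, 5, 7, 10 characters in each block.

hhhhhhhhhhhrrrrrnnnnnnnuuuuuuuuuu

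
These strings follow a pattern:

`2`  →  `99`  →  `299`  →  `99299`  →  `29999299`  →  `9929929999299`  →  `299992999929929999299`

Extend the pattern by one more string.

Each term (from the third on) is the two preceding terms concatenated in order: term 3 = 2·99 = 299.
Continuing: 9929929999299 · 299992999929929999299 gives term 8.

9929929999299299992999929929999299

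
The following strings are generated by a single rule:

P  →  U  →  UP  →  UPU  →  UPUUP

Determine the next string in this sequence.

Each term (from the third on) is the previous term followed by the one before it: term 3 = U·P = UP.
So term 6 is UPUUP·UPU.

UPUUPUPU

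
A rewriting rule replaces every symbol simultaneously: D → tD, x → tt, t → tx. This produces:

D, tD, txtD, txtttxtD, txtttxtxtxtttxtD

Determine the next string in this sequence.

txtttxtxtxtttxtttxtttxtxtxtttxtD

Replace each of the 16 characters of txtttxtxtxtttxtD in place — tx tt tx tx tx tt tx tt tx tt tx tx tx tt tx tD — and concatenate.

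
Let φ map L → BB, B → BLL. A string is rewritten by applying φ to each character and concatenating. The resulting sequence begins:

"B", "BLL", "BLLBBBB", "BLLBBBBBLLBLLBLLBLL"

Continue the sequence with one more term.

Applying the rule to each of the 19 symbols of BLLBBBBBLLBLLBLLBLL gives the pieces BLL BB BB BLL BLL BLL BLL BLL BB BB BLL BB BB BLL BB BB BLL BB BB, which concatenate to the answer.

BLLBBBBBLLBLLBLLBLLBLLBBBBBLLBBBBBLLBBBBBLLBBBB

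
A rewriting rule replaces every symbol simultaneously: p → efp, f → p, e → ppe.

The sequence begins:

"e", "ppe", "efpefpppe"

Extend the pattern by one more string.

Apply φ to efpefpppe symbol by symbol: e→ppe, f→p, p→efp, e→ppe, f→p, p→efp, p→efp, p→efp, e→ppe; joined: ppe p efp ppe p efp efp efp ppe.

ppepefpppepefpefpefpppe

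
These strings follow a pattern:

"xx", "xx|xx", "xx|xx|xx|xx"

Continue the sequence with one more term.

Every step duplicates the string with '|' between the halves.
Doubling xx|xx|xx|xx with '|' between the halves:

xx|xx|xx|xx|xx|xx|xx|xx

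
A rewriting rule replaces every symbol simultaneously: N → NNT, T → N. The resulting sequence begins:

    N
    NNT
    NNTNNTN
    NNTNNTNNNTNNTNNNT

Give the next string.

Replace each of the 17 characters of NNTNNTNNNTNNTNNNT in place — NNT NNT N NNT NNT N NNT NNT NNT N NNT NNT N NNT NNT NNT N — and concatenate.

NNTNNTNNNTNNTNNNTNNTNNTNNNTNNTNNNTNNTNNTN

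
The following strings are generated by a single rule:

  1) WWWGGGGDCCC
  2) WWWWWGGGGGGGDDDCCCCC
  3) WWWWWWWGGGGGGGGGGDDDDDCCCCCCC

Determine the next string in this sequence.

Reading off run lengths: W runs 3, 5, 7; G runs 4, 7, 10; D runs 1, 3, 5; C runs 3, 5, 7 — each is linear in n (n = 1, 2, …).
For the next term, n = 4, so the run lengths are 9, 13, 7, 9.

WWWWWWWWWGGGGGGGGGGGGGDDDDDDDCCCCCCCCC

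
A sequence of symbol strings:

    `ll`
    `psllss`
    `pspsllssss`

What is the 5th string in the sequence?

pspspspsllssssssss

s(k+1) = ps·s(k)·ss, so each term gains ps as a prefix and ss as a suffix.
From pspsllssss, 2 further steps: pspsllssss → pspspsllssssss → (answer).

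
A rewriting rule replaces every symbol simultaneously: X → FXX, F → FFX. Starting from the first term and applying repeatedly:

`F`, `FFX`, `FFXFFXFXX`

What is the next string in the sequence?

Rewriting each symbol of FFXFFXFXX: F→FFX, F→FFX, X→FXX, F→FFX, F→FFX, X→FXX, F→FFX, X→FXX, X→FXX, which concatenates to FFX FFX FXX FFX FFX FXX FFX FXX FXX.

FFXFFXFXXFFXFFXFXXFFXFXXFXX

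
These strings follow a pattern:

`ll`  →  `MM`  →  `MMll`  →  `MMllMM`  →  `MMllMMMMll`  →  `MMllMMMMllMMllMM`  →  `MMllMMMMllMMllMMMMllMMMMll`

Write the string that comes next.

From term 3 onward, concatenate the last term with the second-to-last: MM·ll = MMll, MMll·MM = MMllMM, …
The next term joins MMllMMMMllMMllMMMMllMMMMll and MMllMMMMllMMllMM.

MMllMMMMllMMllMMMMllMMMMllMMllMMMMllMMllMM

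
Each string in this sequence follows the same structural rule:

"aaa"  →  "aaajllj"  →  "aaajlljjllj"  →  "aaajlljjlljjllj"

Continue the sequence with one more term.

Each term is the previous one with jllj appended.
So the next term is aaajlljjlljjllj·jllj.

aaajlljjlljjlljjllj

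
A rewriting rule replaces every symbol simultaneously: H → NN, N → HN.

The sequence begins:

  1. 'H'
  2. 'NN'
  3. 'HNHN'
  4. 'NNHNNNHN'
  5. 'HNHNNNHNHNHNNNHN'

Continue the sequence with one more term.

NNHNNNHNHNHNNNHNNNHNNNHNHNHNNNHN

Replace each of the 16 characters of HNHNNNHNHNHNNNHN in place — NN HN NN HN HN HN NN HN NN HN NN HN HN HN NN HN — and concatenate.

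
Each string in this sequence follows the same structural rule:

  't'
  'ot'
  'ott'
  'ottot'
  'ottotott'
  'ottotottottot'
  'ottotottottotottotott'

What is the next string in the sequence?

Each term (from the third on) is the previous term followed by the one before it: term 3 = ot·t = ott.
The next term joins ottotottottotottotott and ottotottottot.

ottotottottotottotottottotottottot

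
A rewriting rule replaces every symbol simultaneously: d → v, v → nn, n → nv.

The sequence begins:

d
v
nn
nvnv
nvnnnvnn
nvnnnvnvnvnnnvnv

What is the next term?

Applying the rule to each of the 16 symbols of nvnnnvnvnvnnnvnv gives the pieces nv nn nv nv nv nn nv nn nv nn nv nv nv nn nv nn, which concatenate to the answer.

nvnnnvnvnvnnnvnnnvnnnvnvnvnnnvnn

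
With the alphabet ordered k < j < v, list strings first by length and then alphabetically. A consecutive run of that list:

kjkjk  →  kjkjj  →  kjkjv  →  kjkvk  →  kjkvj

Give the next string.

The successor of kjkvj increments the rightmost position that isn't already v and resets every position after it to k.

kjkvv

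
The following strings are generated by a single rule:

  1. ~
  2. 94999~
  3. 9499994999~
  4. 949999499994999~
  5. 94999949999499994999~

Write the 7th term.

949999499994999949999499994999~

Every step adds 94999 at the front: s(k+1) = 94999·s(k).
From 94999949999499994999~, 2 further steps: 94999949999499994999~ → 9499994999949999499994999~ → (answer).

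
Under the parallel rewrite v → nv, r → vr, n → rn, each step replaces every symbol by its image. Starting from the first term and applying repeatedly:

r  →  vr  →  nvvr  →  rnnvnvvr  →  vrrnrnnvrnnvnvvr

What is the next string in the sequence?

φ(vrrnrnnvrnnvnvvr) expands symbol-by-symbol to nv vr vr rn vr rn rn nv vr rn rn nv rn nv nv vr; joining the 16 pieces gives the next term.

nvvrvrrnvrrnrnnvvrrnrnnvrnnvnvvr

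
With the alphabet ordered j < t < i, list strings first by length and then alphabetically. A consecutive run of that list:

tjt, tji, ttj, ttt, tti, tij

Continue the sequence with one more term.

The successor of tij increments the rightmost position that isn't already i and resets every position after it to j.

tit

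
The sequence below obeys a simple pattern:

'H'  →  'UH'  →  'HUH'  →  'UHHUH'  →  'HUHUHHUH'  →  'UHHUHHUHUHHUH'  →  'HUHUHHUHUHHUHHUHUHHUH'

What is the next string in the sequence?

UHHUHHUHUHHUHHUHUHHUHUHHUHHUHUHHUH

Each term (from the third on) is the two preceding terms concatenated in order: term 3 = H·UH = HUH.
The next term joins UHHUHHUHUHHUH and HUHUHHUHUHHUHHUHUHHUH.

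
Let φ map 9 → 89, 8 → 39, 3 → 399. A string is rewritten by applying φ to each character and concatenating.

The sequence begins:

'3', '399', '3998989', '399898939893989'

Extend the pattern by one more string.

Rewriting the 15 symbols of 399898939893989 one by one yields 399 89 89 39 89 39 89 399 89 39 89 399 89 39 89; concatenated:

399898939893989399893989399893989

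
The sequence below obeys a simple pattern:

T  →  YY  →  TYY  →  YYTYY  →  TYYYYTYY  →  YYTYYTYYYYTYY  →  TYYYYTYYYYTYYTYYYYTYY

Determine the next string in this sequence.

This is a Fibonacci-style word recurrence s(k) = s(k−2)·s(k−1): e.g. T·YY = TYY.
So term 8 is YYTYYTYYYYTYY·TYYYYTYYYYTYYTYYYYTYY.

YYTYYTYYYYTYYTYYYYTYYYYTYYTYYYYTYY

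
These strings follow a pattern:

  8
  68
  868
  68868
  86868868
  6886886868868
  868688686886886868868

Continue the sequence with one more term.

Each term (from the third on) is the two preceding terms concatenated in order: term 3 = 8·68 = 868.
So term 8 is 6886886868868·868688686886886868868.

6886886868868868688686886886868868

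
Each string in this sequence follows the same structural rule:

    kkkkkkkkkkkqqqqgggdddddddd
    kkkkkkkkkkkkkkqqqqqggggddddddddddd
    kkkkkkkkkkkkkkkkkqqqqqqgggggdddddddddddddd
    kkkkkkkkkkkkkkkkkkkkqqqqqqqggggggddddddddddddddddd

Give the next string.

Term n consists of 3n+2 k's, followed by n+1 q's, followed by n g's, followed by 3n-1 d's, where the shown terms are n = 3, 4, 5, 6.
Setting n = 7 gives 23, 8, 7, 20 characters in each block.

kkkkkkkkkkkkkkkkkkkkkkkqqqqqqqqgggggggdddddddddddddddddddd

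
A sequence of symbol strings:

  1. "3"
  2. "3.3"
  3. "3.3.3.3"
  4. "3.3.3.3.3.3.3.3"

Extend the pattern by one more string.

3.3.3.3.3.3.3.3.3.3.3.3.3.3.3.3

Each string is two copies of the previous one joined by '.'.
One more doubling of 3.3.3.3.3.3.3.3 gives the answer.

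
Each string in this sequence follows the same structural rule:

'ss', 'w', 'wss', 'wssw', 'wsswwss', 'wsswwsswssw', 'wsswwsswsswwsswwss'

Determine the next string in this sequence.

wsswwsswsswwsswwsswsswwsswssw

Each term (from the third on) is the previous term followed by the one before it: term 3 = w·ss = wss.
Continuing: wsswwsswsswwsswwss · wsswwsswssw gives term 8.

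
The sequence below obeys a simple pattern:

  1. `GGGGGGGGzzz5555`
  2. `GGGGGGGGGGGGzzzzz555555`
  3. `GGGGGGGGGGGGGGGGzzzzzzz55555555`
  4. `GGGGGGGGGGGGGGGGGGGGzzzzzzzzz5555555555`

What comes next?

Term n consists of 4n G's, followed by 2n-1 z's, followed by 2n 5's, where the shown terms are n = 2, 3, 4, 5.
For the next term, n = 6, so the run lengths are 24, 11, 12.

GGGGGGGGGGGGGGGGGGGGGGGGzzzzzzzzzzz555555555555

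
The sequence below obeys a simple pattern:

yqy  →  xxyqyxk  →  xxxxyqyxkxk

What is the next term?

Each term wraps the previous one in xx on the left and xk on the right.
One more step from xxxxyqyxkxk gives the answer.

xxxxxxyqyxkxkxk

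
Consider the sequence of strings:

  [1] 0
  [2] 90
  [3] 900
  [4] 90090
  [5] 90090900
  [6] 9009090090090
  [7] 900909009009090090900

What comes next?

9009090090090900909009009090090090

From term 3 onward, concatenate the last term with the second-to-last: 90·0 = 900, 900·90 = 90090, …
So term 8 is 900909009009090090900·9009090090090.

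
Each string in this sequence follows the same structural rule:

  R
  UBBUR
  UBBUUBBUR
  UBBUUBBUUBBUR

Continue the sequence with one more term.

The strings grow by a fixed prefix UBBU each time.
Applying this once more to UBBUUBBUUBBUR:

UBBUUBBUUBBUUBBUR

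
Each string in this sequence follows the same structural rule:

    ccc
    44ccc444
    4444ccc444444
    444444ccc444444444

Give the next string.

Each term wraps the previous one in 44 on the left and 444 on the right.
Applying this once more to 444444ccc444444444:

44444444ccc444444444444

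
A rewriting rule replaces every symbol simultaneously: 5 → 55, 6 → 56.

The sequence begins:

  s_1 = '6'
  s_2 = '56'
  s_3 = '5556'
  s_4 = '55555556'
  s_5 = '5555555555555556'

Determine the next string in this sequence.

55555555555555555555555555555556

Applying the rule to each of the 16 symbols of 5555555555555556 gives the pieces 55 55 55 55 55 55 55 55 55 55 55 55 55 55 55 56, which concatenate to the answer.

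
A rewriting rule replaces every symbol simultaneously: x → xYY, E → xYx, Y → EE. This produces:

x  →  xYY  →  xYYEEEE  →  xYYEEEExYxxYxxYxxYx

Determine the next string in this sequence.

φ(xYYEEEExYxxYxxYxxYx) expands symbol-by-symbol to xYY EE EE xYx xYx xYx xYx xYY EE xYY xYY EE xYY xYY EE xYY xYY EE xYY; joining the 19 pieces gives the next term.

xYYEEEExYxxYxxYxxYxxYYEExYYxYYEExYYxYYEExYYxYYEExYY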